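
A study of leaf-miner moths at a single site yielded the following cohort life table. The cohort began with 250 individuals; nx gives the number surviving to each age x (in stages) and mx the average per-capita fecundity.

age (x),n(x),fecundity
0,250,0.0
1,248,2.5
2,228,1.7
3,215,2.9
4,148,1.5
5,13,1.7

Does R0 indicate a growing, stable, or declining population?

growing

lx = nx/n0 = nx/250: 1, 0.992, 0.912, 0.86, 0.592, 0.052
R0 = Σ lx·mx = 0 + 2.48 + 1.5504 + 2.494 + 0.888 + 0.0884 = 7.5008
R0 > 1, so the population is growing.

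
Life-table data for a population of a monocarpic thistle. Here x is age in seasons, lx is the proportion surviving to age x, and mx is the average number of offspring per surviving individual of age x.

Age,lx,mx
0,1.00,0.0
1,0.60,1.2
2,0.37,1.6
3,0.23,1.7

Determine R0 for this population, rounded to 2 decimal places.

lx·mx by age: 0, 0.72, 0.592, 0.391
R0 = Σ lx·mx = 1.703 → 1.70

1.70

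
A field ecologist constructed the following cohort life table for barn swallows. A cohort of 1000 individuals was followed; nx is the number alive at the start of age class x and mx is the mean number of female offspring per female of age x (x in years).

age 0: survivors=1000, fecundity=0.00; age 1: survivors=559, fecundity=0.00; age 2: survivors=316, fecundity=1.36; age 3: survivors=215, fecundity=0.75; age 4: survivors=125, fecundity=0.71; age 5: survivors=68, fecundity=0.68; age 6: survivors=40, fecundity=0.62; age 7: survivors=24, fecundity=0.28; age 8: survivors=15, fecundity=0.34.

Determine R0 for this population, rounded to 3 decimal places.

lx = nx/n0 = nx/1000: 1, 0.559, 0.316, 0.215, 0.125, 0.068, 0.04, 0.024, 0.015
lx·mx by age: 0, 0, 0.42976, 0.16125, 0.08875, 0.04624, 0.0248, 0.00672, 0.0051
R0 = Σ lx·mx = 0.76262 → 0.763

0.763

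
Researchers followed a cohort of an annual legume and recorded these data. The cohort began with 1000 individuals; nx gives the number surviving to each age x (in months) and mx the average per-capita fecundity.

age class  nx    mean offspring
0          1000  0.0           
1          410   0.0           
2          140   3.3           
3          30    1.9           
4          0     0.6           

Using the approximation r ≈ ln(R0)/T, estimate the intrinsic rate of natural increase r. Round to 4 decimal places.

lx = nx/n0 = nx/1000: 1, 0.41, 0.14, 0.03, 0
R0 = Σ lx·mx = 0 + 0 + 0.462 + 0.057 + 0 = 0.519
Σ x·lx·mx = 1.095; T = 1.095/0.519 = 2.10983…
r ≈ ln(R0)/T = ln(0.519)/2.10983… = -0.310856… → -0.3109

-0.3109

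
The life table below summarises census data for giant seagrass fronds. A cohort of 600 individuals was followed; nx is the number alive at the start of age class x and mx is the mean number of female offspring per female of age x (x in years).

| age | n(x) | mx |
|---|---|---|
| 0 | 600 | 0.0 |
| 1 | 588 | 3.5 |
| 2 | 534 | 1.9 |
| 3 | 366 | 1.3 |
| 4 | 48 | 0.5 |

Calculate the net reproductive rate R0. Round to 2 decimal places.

5.95

lx = nx/n0 = nx/600: 1, 0.98, 0.89, 0.61, 0.08
lx·mx by age: 0, 3.43, 1.691, 0.793, 0.04
R0 = Σ lx·mx = 5.954 → 5.95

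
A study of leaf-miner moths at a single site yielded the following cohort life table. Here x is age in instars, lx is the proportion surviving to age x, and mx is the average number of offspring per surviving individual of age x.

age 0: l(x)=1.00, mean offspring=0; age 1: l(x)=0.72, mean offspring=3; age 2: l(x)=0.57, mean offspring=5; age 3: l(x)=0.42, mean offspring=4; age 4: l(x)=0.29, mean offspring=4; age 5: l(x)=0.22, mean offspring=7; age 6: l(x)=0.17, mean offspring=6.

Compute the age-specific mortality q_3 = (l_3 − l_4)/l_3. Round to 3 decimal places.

0.310

q_3 = (l_3 − l_4) / l_3 = (0.42 − 0.29) / 0.42
     = 0.13 / 0.42 = 0.309524… → 0.310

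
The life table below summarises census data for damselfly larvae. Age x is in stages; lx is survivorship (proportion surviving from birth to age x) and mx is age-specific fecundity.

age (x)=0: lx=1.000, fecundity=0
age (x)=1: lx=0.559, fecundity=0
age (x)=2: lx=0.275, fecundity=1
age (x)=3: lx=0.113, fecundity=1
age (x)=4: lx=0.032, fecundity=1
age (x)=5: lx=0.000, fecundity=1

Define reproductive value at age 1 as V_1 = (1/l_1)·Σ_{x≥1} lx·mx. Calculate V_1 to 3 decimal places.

0.751

lx·mx for x ≥ 1: 0, 0.275, 0.113, 0.032, 0 → sum = 0.42
V_1 = 0.42 / l_1 = 0.42 / 0.559 = 0.751342… → 0.751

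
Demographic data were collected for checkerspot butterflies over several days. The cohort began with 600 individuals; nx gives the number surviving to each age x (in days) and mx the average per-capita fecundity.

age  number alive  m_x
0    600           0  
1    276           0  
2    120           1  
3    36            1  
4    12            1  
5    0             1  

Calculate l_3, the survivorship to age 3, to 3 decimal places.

0.060

l_3 = n_3/n_0 = 36/600 = 0.06 → 0.060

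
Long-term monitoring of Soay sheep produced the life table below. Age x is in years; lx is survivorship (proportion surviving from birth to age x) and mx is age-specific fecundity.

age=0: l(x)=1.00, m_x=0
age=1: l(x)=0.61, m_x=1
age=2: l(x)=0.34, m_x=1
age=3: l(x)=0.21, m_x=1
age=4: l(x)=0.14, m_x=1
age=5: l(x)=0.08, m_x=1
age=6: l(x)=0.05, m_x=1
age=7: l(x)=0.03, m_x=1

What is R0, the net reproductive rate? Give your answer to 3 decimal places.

lx·mx by age: 0, 0.61, 0.34, 0.21, 0.14, 0.08, 0.05, 0.03
R0 = Σ lx·mx = 1.46 → 1.460

1.460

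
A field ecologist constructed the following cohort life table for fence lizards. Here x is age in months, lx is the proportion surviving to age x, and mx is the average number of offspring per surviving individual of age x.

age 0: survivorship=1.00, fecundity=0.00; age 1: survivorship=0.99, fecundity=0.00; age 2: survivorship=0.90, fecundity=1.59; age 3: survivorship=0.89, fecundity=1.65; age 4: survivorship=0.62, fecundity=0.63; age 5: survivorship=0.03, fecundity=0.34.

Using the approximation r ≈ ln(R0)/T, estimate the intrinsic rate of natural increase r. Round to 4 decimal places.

0.4437

R0 = Σ lx·mx = 0 + 0 + 1.431 + 1.4685 + 0.3906 + 0.0102 = 3.3003
Σ x·lx·mx = 8.8809; T = 8.8809/3.3003 = 2.69094…
r ≈ ln(R0)/T = ln(3.3003)/2.69094… = 0.443717… → 0.4437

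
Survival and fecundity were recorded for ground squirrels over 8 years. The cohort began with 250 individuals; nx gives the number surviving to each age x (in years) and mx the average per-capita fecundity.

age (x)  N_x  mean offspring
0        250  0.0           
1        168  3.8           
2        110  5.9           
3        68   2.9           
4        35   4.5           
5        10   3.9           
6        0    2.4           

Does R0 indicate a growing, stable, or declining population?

growing

lx = nx/n0 = nx/250: 1, 0.672, 0.44, 0.272, 0.14, 0.04, 0
R0 = Σ lx·mx = 0 + 2.5536 + 2.596 + 0.7888 + 0.63 + 0.156 + 0 = 6.7244
R0 > 1, so the population is growing.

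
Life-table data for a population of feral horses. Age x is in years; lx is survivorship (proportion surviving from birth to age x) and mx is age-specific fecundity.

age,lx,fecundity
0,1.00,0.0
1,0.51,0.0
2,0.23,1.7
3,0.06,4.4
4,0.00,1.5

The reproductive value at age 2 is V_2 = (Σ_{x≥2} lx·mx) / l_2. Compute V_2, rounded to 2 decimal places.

lx·mx for x ≥ 2: 0.391, 0.264, 0 → sum = 0.655
V_2 = 0.655 / l_2 = 0.655 / 0.23 = 2.847826… → 2.85

2.85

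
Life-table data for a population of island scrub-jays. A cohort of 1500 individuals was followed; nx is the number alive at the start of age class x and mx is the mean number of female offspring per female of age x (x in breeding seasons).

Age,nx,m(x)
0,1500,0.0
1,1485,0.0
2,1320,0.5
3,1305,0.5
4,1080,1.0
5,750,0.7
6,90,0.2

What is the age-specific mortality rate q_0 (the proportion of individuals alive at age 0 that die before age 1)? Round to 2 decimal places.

0.01

lx = nx/n0 = nx/1500: 1, 0.99, 0.88, 0.87, 0.72, 0.5, 0.06
q_0 = (l_0 − l_1) / l_0 = (1 − 0.99) / 1
     = 0.01 / 1 = 0.01 → 0.01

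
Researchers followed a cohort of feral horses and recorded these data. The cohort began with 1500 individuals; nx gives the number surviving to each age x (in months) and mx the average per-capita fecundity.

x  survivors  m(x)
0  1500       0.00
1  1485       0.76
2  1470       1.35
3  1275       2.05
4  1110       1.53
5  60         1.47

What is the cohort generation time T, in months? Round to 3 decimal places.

2.685

lx = nx/n0 = nx/1500: 1, 0.99, 0.98, 0.85, 0.74, 0.04
lx·mx: 0, 0.7524, 1.323, 1.7425, 1.1322, 0.0588 → R0 = 5.0089
x·lx·mx: 0, 0.7524, 2.646, 5.2275, 4.5288, 0.294 → Σ = 13.4487
T = 13.4487 / 5.0089 = 2.684961… → 2.685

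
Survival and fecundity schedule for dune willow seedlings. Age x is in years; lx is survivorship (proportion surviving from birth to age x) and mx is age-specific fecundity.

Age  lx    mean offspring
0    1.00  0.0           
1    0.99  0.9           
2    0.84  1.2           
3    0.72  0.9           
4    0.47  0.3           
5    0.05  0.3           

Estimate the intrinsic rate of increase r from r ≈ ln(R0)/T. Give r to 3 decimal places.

R0 = Σ lx·mx = 0 + 0.891 + 1.008 + 0.648 + 0.141 + 0.015 = 2.703
Σ x·lx·mx = 5.49; T = 5.49/2.703 = 2.03108…
r ≈ ln(R0)/T = ln(2.703)/2.03108… = 0.48957… → 0.490

0.490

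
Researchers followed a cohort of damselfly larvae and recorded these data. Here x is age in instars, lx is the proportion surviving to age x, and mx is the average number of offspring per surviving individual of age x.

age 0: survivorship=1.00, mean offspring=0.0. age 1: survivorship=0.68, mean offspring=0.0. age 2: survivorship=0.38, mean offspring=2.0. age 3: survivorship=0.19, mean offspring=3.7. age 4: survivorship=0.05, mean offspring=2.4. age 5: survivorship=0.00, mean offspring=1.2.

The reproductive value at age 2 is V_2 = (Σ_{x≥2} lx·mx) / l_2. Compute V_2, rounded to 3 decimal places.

lx·mx for x ≥ 2: 0.76, 0.703, 0.12, 0 → sum = 1.583
V_2 = 1.583 / l_2 = 1.583 / 0.38 = 4.165789… → 4.166

4.166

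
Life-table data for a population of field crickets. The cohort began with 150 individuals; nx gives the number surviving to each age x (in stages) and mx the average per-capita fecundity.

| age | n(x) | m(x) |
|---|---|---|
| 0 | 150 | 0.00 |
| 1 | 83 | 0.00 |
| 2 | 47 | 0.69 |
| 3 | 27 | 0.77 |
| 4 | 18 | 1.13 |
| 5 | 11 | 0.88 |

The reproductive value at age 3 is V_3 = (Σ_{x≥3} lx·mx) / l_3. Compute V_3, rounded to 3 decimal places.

lx = nx/n0 = nx/150: 1, 0.55333…, 0.31333…, 0.18, 0.12, 0.07333…
lx·mx for x ≥ 3: 0.1386, 0.1356, 0.064533… → sum = 0.338733…
V_3 = 0.338733… / l_3 = 0.338733… / 0.18 = 1.881852… → 1.882

1.882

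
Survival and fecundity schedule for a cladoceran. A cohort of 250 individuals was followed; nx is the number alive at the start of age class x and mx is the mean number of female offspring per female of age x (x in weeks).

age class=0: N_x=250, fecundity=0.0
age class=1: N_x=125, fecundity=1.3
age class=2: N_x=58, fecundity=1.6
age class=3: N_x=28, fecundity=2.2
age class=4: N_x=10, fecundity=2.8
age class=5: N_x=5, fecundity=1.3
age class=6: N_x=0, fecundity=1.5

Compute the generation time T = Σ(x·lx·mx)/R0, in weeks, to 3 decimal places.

1.928

lx = nx/n0 = nx/250: 1, 0.5, 0.232, 0.112, 0.04, 0.02, 0
lx·mx: 0, 0.65, 0.3712, 0.2464, 0.112, 0.026, 0 → R0 = 1.4056
x·lx·mx: 0, 0.65, 0.7424, 0.7392, 0.448, 0.13, 0 → Σ = 2.7096
T = 2.7096 / 1.4056 = 1.927718… → 1.928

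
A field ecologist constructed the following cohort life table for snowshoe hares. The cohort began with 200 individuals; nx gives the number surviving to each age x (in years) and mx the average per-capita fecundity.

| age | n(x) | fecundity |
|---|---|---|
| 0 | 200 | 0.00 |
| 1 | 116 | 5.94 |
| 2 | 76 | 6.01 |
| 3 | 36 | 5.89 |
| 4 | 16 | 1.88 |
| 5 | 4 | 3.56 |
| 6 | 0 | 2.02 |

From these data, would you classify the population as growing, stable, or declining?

growing

lx = nx/n0 = nx/200: 1, 0.58, 0.38, 0.18, 0.08, 0.02, 0
R0 = Σ lx·mx = 0 + 3.4452 + 2.2838 + 1.0602 + 0.1504 + 0.0712 + 0 = 7.0108
R0 > 1, so the population is growing.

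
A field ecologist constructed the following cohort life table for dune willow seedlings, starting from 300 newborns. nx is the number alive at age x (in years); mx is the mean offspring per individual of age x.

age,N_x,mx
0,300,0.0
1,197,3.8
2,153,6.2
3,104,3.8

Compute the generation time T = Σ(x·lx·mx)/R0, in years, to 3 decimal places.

lx = nx/n0 = nx/300: 1, 0.65667…, 0.51, 0.34667…
lx·mx: 0, 2.495333…, 3.162, 1.317333… → R0 = 6.974667…
x·lx·mx: 0, 2.495333…, 6.324, 3.952… → Σ = 12.771333…
T = 12.771333… / 6.974667… = 1.831103… → 1.831

1.831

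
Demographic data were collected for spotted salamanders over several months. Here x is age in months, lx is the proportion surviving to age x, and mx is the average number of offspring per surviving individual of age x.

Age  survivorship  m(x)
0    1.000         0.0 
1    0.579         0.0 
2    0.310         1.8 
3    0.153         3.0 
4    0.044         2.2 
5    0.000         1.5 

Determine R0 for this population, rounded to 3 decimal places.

lx·mx by age: 0, 0, 0.558, 0.459, 0.0968, 0
R0 = Σ lx·mx = 1.1138 → 1.114

1.114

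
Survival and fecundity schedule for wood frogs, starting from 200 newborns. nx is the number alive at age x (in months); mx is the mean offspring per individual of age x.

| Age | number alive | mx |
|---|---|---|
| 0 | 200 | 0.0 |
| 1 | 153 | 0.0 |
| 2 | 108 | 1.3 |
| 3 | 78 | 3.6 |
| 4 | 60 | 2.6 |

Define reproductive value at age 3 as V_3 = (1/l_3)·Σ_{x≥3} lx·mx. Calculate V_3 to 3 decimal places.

lx = nx/n0 = nx/200: 1, 0.765, 0.54, 0.39, 0.3
lx·mx for x ≥ 3: 1.404, 0.78 → sum = 2.184
V_3 = 2.184 / l_3 = 2.184 / 0.39 = 5.6 → 5.600

5.600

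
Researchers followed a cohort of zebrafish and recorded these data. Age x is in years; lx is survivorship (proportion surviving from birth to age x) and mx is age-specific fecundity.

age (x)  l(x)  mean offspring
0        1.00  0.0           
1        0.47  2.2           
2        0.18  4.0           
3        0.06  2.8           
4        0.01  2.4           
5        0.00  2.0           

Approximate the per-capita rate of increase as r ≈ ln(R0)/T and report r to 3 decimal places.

0.421

R0 = Σ lx·mx = 0 + 1.034 + 0.72 + 0.168 + 0.024 + 0 = 1.946
Σ x·lx·mx = 3.074; T = 3.074/1.946 = 1.57965…
r ≈ ln(R0)/T = ln(1.946)/1.57965… = 0.42147… → 0.421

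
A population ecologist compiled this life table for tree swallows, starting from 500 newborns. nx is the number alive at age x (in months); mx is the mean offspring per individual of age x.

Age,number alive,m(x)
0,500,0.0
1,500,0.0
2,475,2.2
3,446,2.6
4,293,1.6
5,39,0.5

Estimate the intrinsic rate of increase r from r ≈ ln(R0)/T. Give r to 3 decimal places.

lx = nx/n0 = nx/500: 1, 1, 0.95, 0.892, 0.586, 0.078
R0 = Σ lx·mx = 0 + 0 + 2.09 + 2.3192 + 0.9376 + 0.039 = 5.3858
Σ x·lx·mx = 15.083; T = 15.083/5.3858 = 2.80051…
r ≈ ln(R0)/T = ln(5.3858)/2.80051… = 0.60123… → 0.601

0.601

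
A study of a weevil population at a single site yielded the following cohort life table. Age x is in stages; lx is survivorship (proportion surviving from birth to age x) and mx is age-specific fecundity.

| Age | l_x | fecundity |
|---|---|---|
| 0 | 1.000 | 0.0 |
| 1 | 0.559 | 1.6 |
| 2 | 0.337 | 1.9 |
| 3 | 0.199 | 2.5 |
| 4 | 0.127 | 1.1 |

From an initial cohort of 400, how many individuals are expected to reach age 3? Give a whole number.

80

Expected survivors = N0 · l_3 = 400 × 0.199 = 79.6 → 80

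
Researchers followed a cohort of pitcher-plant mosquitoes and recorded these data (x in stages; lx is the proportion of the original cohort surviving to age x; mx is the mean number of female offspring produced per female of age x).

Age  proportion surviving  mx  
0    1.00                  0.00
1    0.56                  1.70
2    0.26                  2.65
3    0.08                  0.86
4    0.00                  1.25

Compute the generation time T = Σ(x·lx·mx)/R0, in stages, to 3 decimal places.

1.483

lx·mx: 0, 0.952, 0.689, 0.0688, 0 → R0 = 1.7098
x·lx·mx: 0, 0.952, 1.378, 0.2064, 0 → Σ = 2.5364
T = 2.5364 / 1.7098 = 1.483448… → 1.483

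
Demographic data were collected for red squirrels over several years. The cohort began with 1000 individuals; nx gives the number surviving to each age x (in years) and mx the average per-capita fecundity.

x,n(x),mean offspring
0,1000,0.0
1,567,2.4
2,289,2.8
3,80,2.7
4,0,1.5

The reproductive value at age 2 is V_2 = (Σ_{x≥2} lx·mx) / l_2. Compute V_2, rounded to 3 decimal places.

lx = nx/n0 = nx/1000: 1, 0.567, 0.289, 0.08, 0
lx·mx for x ≥ 2: 0.8092, 0.216, 0 → sum = 1.0252
V_2 = 1.0252 / l_2 = 1.0252 / 0.289 = 3.547405… → 3.547

3.547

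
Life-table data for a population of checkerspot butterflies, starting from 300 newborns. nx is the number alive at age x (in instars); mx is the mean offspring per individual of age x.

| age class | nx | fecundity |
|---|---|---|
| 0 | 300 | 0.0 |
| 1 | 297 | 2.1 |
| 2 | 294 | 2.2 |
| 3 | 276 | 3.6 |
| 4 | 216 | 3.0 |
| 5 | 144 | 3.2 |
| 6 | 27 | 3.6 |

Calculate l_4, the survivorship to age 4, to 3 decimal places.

l_4 = n_4/n_0 = 216/300 = 0.72 → 0.720

0.720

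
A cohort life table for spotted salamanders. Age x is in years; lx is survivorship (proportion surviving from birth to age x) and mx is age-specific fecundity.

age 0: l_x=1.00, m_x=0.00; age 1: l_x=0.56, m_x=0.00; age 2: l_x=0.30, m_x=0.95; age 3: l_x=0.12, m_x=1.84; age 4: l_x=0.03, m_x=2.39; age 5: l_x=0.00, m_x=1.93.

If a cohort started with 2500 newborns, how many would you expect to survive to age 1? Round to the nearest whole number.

1400

Expected survivors = N0 · l_1 = 2500 × 0.56 = 1400 → 1400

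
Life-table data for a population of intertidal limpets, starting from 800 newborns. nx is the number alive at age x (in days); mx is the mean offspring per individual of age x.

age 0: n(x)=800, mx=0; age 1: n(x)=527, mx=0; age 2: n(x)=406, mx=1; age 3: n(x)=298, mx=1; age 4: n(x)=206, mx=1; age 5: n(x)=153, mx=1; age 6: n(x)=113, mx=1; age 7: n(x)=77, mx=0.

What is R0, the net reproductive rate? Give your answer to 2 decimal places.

1.47

lx = nx/n0 = nx/800: 1, 0.65875, 0.5075, 0.3725, 0.2575, 0.19125, 0.14125, 0.09625
lx·mx by age: 0, 0, 0.5075, 0.3725, 0.2575, 0.19125, 0.14125, 0
R0 = Σ lx·mx = 1.47 → 1.47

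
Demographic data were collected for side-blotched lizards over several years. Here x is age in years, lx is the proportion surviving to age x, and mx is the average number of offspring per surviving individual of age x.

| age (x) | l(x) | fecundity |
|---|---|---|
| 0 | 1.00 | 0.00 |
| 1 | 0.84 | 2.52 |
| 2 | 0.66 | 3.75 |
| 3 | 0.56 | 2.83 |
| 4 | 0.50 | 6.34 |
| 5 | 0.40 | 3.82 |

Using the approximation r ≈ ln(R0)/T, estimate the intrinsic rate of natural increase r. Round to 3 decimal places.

R0 = Σ lx·mx = 0 + 2.1168 + 2.475 + 1.5848 + 3.17 + 1.528 = 10.8746
Σ x·lx·mx = 32.1412; T = 32.1412/10.8746 = 2.95562…
r ≈ ln(R0)/T = ln(10.8746)/2.95562… = 0.80742… → 0.807

0.807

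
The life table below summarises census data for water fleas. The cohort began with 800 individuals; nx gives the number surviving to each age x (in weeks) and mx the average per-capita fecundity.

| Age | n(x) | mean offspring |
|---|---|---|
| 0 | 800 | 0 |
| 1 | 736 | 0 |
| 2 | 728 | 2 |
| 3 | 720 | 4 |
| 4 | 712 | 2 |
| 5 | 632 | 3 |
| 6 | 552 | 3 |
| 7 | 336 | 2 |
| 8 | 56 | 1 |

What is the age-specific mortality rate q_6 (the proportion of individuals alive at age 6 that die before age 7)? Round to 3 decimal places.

lx = nx/n0 = nx/800: 1, 0.92, 0.91, 0.9, 0.89, 0.79, 0.69, 0.42, 0.07
q_6 = (l_6 − l_7) / l_6 = (0.69 − 0.42) / 0.69
     = 0.27 / 0.69 = 0.391304… → 0.391

0.391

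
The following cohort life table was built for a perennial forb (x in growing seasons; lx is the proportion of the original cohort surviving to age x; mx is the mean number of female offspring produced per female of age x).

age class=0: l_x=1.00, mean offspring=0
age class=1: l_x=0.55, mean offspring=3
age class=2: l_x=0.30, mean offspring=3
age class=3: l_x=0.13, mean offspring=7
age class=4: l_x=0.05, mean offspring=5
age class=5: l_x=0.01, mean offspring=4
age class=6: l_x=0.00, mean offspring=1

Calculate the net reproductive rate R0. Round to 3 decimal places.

lx·mx by age: 0, 1.65, 0.9, 0.91, 0.25, 0.04, 0
R0 = Σ lx·mx = 3.75 → 3.750

3.750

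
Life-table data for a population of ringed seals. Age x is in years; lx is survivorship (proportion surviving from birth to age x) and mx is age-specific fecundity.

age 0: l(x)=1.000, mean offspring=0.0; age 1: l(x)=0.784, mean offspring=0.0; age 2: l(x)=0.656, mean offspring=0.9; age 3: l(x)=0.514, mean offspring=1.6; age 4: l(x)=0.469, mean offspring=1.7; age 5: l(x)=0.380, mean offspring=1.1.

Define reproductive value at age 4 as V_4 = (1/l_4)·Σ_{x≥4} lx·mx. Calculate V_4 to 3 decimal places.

lx·mx for x ≥ 4: 0.7973, 0.418 → sum = 1.2153
V_4 = 1.2153 / l_4 = 1.2153 / 0.469 = 2.591258… → 2.591

2.591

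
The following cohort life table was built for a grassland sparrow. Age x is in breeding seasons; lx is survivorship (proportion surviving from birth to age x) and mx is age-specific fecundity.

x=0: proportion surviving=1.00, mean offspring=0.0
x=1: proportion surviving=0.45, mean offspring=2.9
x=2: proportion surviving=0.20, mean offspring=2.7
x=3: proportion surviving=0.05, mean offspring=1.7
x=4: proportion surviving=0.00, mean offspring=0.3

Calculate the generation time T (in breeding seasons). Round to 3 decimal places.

lx·mx: 0, 1.305, 0.54, 0.085, 0 → R0 = 1.93
x·lx·mx: 0, 1.305, 1.08, 0.255, 0 → Σ = 2.64
T = 2.64 / 1.93 = 1.367876… → 1.368

1.368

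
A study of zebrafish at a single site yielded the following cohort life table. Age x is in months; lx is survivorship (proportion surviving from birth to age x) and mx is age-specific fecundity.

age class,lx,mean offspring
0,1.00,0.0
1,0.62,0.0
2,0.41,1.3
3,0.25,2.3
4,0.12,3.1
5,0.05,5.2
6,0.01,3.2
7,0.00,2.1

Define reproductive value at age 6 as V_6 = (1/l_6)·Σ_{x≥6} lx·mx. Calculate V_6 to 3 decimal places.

3.200

lx·mx for x ≥ 6: 0.032, 0 → sum = 0.032
V_6 = 0.032 / l_6 = 0.032 / 0.01 = 3.2 → 3.200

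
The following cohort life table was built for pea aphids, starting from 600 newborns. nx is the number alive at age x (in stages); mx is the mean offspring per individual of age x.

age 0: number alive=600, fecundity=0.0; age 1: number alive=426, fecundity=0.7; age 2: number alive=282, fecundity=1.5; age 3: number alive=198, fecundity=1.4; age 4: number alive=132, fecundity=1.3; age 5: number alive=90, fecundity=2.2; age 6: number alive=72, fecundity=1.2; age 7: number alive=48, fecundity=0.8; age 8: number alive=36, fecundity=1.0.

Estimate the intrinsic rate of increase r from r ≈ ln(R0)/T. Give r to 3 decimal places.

lx = nx/n0 = nx/600: 1, 0.71, 0.47, 0.33, 0.22, 0.15, 0.12, 0.08, 0.06
R0 = Σ lx·mx = 0 + 0.497 + 0.705 + 0.462 + 0.286 + 0.33 + 0.144 + 0.064 + 0.06 = 2.548
Σ x·lx·mx = 7.879; T = 7.879/2.548 = 3.09223…
r ≈ ln(R0)/T = ln(2.548)/3.09223… = 0.30247… → 0.302

0.302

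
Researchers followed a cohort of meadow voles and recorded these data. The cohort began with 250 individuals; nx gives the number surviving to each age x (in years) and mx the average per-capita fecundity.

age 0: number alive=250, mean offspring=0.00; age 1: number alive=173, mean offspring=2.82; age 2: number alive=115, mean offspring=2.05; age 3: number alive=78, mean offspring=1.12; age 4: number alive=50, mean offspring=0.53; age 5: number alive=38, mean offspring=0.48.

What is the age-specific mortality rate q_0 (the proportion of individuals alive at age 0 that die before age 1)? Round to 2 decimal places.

lx = nx/n0 = nx/250: 1, 0.692, 0.46, 0.312, 0.2, 0.152
q_0 = (l_0 − l_1) / l_0 = (1 − 0.692) / 1
     = 0.308 / 1 = 0.308 → 0.31

0.31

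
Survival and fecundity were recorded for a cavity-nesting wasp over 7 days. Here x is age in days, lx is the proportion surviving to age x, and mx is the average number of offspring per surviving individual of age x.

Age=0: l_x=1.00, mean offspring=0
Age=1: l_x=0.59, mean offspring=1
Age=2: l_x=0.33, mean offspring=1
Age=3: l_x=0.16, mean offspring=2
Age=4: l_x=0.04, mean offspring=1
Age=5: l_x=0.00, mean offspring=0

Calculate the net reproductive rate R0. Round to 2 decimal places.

1.28

lx·mx by age: 0, 0.59, 0.33, 0.32, 0.04, 0
R0 = Σ lx·mx = 1.28 → 1.28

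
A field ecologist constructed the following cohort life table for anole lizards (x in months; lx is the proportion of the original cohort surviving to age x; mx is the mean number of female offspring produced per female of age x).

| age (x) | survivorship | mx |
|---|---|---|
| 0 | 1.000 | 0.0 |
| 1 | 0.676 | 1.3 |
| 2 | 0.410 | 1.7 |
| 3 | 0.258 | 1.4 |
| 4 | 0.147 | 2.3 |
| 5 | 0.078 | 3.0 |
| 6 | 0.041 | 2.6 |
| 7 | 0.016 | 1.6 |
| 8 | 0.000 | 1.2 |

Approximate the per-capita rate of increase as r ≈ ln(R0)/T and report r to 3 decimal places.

R0 = Σ lx·mx = 0 + 0.8788 + 0.697 + 0.3612 + 0.3381 + 0.234 + 0.1066 + 0.0256 + 0 = 2.6413
Σ x·lx·mx = 6.6976; T = 6.6976/2.6413 = 2.53572…
r ≈ ln(R0)/T = ln(2.6413)/2.53572… = 0.38304… → 0.383

0.383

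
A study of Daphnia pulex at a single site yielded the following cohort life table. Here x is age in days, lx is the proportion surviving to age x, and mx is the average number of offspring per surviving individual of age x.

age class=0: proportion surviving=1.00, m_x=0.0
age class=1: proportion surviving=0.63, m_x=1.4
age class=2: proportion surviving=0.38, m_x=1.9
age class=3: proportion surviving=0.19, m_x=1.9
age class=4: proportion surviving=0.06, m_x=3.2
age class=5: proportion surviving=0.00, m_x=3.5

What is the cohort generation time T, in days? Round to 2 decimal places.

lx·mx: 0, 0.882, 0.722, 0.361, 0.192, 0 → R0 = 2.157
x·lx·mx: 0, 0.882, 1.444, 1.083, 0.768, 0 → Σ = 4.177
T = 4.177 / 2.157 = 1.936486… → 1.94

1.94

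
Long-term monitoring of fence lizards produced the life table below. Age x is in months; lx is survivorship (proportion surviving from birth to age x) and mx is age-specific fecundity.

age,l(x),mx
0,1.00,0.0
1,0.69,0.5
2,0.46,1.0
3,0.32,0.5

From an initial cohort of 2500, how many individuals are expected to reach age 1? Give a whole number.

Expected survivors = N0 · l_1 = 2500 × 0.69 = 1725 → 1725

1725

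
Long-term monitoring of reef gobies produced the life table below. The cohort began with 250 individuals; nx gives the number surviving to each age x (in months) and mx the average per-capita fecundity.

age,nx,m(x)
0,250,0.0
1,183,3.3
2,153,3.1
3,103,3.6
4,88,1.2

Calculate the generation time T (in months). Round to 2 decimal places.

lx = nx/n0 = nx/250: 1, 0.732, 0.612, 0.412, 0.352
lx·mx: 0, 2.4156, 1.8972, 1.4832, 0.4224 → R0 = 6.2184
x·lx·mx: 0, 2.4156, 3.7944, 4.4496, 1.6896 → Σ = 12.3492
T = 12.3492 / 6.2184 = 1.985913… → 1.99

1.99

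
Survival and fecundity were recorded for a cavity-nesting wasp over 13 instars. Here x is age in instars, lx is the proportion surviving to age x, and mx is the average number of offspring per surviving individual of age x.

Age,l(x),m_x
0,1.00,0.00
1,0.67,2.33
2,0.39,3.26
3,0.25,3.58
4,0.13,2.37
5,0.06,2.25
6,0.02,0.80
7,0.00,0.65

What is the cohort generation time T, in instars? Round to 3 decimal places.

lx·mx: 0, 1.5611, 1.2714, 0.895, 0.3081, 0.135, 0.016, 0 → R0 = 4.1866
x·lx·mx: 0, 1.5611, 2.5428, 2.685, 1.2324, 0.675, 0.096, 0 → Σ = 8.7923
T = 8.7923 / 4.1866 = 2.100105… → 2.100

2.100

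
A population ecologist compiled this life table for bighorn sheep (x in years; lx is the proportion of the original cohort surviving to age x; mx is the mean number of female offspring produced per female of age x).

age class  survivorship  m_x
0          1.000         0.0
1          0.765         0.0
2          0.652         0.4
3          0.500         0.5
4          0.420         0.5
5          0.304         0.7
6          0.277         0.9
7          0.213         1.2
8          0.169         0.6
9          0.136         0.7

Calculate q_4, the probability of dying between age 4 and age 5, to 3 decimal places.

0.276

q_4 = (l_4 − l_5) / l_4 = (0.42 − 0.304) / 0.42
     = 0.116 / 0.42 = 0.27619… → 0.276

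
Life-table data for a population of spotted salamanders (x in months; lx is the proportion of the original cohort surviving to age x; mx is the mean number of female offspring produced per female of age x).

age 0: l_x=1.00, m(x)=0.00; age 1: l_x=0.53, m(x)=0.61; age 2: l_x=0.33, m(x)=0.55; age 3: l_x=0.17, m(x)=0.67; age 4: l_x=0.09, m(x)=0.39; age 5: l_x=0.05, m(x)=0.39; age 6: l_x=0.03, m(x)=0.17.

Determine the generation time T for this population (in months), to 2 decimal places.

lx·mx: 0, 0.3233, 0.1815, 0.1139, 0.0351, 0.0195, 0.0051 → R0 = 0.6784
x·lx·mx: 0, 0.3233, 0.363, 0.3417, 0.1404, 0.0975, 0.0306 → Σ = 1.2965
T = 1.2965 / 0.6784 = 1.911114… → 1.91

1.91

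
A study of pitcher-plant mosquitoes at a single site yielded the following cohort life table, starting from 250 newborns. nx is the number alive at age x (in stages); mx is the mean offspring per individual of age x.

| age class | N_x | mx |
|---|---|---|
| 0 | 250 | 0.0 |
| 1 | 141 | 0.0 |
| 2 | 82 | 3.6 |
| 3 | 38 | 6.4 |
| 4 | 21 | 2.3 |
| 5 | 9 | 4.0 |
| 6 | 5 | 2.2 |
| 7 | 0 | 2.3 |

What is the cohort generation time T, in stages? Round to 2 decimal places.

lx = nx/n0 = nx/250: 1, 0.564, 0.328, 0.152, 0.084, 0.036, 0.02, 0
lx·mx: 0, 0, 1.1808, 0.9728, 0.1932, 0.144, 0.044, 0 → R0 = 2.5348
x·lx·mx: 0, 0, 2.3616, 2.9184, 0.7728, 0.72, 0.264, 0 → Σ = 7.0368
T = 7.0368 / 2.5348 = 2.776077… → 2.78

2.78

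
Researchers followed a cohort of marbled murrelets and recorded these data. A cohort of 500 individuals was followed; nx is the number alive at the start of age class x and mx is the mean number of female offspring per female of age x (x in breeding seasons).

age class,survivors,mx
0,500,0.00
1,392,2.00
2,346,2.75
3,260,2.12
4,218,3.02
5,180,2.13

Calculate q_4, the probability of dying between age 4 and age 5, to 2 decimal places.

0.17

lx = nx/n0 = nx/500: 1, 0.784, 0.692, 0.52, 0.436, 0.36
q_4 = (l_4 − l_5) / l_4 = (0.436 − 0.36) / 0.436
     = 0.076 / 0.436 = 0.174312… → 0.17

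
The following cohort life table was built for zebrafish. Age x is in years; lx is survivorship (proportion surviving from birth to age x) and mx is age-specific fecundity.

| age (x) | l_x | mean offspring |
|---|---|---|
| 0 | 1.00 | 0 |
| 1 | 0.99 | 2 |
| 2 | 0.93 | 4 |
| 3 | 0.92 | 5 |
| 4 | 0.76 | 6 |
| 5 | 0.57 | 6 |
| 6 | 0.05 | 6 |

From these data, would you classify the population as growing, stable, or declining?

growing

R0 = Σ lx·mx = 0 + 1.98 + 3.72 + 4.6 + 4.56 + 3.42 + 0.3 = 18.58
R0 > 1, so the population is growing.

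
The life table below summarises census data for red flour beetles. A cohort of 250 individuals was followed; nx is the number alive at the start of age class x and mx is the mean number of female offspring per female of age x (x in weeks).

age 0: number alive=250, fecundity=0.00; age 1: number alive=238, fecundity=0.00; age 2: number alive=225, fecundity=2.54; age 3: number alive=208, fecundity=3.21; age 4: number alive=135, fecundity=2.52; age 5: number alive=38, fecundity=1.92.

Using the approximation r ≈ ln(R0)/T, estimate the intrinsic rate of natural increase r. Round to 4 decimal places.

0.6405

lx = nx/n0 = nx/250: 1, 0.952, 0.9, 0.832, 0.54, 0.152
R0 = Σ lx·mx = 0 + 0 + 2.286 + 2.67072 + 1.3608 + 0.29184 = 6.60936
Σ x·lx·mx = 19.48656; T = 19.48656/6.60936 = 2.94833…
r ≈ ln(R0)/T = ln(6.60936)/2.94833… = 0.640528… → 0.6405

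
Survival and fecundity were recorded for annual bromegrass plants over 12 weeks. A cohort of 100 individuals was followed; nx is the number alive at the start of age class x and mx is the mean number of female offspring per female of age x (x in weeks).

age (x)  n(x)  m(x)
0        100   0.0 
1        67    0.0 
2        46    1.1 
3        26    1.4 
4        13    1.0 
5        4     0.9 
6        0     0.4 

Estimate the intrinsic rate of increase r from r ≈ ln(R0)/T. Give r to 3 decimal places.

lx = nx/n0 = nx/100: 1, 0.67, 0.46, 0.26, 0.13, 0.04, 0
R0 = Σ lx·mx = 0 + 0 + 0.506 + 0.364 + 0.13 + 0.036 + 0 = 1.036
Σ x·lx·mx = 2.804; T = 2.804/1.036 = 2.70656…
r ≈ ln(R0)/T = ln(1.036)/2.70656… = 0.01307… → 0.013

0.013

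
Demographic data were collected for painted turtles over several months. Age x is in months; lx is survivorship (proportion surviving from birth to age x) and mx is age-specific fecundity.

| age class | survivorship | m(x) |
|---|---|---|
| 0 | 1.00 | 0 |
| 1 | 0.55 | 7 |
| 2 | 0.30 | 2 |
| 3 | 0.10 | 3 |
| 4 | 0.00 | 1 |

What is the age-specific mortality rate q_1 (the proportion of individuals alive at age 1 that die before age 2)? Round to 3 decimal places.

0.455

q_1 = (l_1 − l_2) / l_1 = (0.55 − 0.3) / 0.55
     = 0.25 / 0.55 = 0.454545… → 0.455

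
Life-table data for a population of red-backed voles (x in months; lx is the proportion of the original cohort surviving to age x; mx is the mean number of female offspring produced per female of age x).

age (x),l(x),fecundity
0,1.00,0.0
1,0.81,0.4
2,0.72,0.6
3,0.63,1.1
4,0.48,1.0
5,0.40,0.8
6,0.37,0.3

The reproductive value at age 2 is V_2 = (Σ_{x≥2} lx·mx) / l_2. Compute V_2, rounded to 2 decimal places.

lx·mx for x ≥ 2: 0.432, 0.693, 0.48, 0.32, 0.111 → sum = 2.036
V_2 = 2.036 / l_2 = 2.036 / 0.72 = 2.827778… → 2.83

2.83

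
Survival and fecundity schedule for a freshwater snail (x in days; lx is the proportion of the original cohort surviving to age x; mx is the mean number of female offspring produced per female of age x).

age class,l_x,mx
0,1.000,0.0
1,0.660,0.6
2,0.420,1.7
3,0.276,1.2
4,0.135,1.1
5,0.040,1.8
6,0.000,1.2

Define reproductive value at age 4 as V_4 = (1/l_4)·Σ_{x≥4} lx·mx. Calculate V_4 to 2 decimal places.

1.63

lx·mx for x ≥ 4: 0.1485, 0.072, 0 → sum = 0.2205
V_4 = 0.2205 / l_4 = 0.2205 / 0.135 = 1.633333… → 1.63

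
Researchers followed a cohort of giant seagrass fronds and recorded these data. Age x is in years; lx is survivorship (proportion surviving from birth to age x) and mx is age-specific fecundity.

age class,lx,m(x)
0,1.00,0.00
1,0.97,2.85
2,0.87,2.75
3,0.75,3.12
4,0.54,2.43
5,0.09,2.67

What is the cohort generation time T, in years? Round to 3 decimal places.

lx·mx: 0, 2.7645, 2.3925, 2.34, 1.3122, 0.2403 → R0 = 9.0495
x·lx·mx: 0, 2.7645, 4.785, 7.02, 5.2488, 1.2015 → Σ = 21.0198
T = 21.0198 / 9.0495 = 2.322758… → 2.323

2.323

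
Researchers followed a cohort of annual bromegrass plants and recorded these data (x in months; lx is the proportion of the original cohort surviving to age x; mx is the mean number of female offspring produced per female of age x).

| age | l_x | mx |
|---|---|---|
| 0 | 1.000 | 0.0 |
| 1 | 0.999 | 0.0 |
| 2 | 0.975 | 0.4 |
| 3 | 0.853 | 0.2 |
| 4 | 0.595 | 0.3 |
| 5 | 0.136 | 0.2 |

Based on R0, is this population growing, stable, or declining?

declining

R0 = Σ lx·mx = 0 + 0 + 0.39 + 0.1706 + 0.1785 + 0.0272 = 0.7663
R0 < 1, so the population is declining.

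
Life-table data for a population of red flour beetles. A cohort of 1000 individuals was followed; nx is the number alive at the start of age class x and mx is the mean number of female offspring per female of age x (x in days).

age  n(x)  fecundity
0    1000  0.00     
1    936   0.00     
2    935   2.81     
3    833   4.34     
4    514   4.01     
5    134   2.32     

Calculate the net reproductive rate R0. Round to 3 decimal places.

8.615

lx = nx/n0 = nx/1000: 1, 0.936, 0.935, 0.833, 0.514, 0.134
lx·mx by age: 0, 0, 2.62735, 3.61522, 2.06114, 0.31088
R0 = Σ lx·mx = 8.61459 → 8.615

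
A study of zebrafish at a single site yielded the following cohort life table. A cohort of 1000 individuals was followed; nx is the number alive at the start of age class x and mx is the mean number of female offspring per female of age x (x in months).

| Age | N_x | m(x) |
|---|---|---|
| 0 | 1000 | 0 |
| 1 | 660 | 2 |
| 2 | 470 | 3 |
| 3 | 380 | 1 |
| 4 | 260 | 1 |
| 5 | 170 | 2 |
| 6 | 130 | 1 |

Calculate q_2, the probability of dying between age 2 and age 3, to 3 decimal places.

lx = nx/n0 = nx/1000: 1, 0.66, 0.47, 0.38, 0.26, 0.17, 0.13
q_2 = (l_2 − l_3) / l_2 = (0.47 − 0.38) / 0.47
     = 0.09 / 0.47 = 0.191489… → 0.191

0.191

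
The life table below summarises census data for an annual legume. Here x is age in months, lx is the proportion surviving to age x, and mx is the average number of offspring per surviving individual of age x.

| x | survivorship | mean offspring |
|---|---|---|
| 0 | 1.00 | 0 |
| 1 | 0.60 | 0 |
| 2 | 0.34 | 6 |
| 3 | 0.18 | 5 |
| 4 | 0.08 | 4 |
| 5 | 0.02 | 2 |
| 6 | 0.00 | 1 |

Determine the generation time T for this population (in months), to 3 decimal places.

lx·mx: 0, 0, 2.04, 0.9, 0.32, 0.04, 0 → R0 = 3.3
x·lx·mx: 0, 0, 4.08, 2.7, 1.28, 0.2, 0 → Σ = 8.26
T = 8.26 / 3.3 = 2.50303… → 2.503

2.503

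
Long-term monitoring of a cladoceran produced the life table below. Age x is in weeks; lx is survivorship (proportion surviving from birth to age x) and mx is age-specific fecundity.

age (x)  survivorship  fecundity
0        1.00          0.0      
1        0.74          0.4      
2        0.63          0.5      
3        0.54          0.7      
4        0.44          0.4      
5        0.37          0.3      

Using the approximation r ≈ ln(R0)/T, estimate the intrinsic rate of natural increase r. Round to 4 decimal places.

R0 = Σ lx·mx = 0 + 0.296 + 0.315 + 0.378 + 0.176 + 0.111 = 1.276
Σ x·lx·mx = 3.319; T = 3.319/1.276 = 2.6011…
r ≈ ln(R0)/T = ln(1.276)/2.6011… = 0.093703… → 0.0937

0.0937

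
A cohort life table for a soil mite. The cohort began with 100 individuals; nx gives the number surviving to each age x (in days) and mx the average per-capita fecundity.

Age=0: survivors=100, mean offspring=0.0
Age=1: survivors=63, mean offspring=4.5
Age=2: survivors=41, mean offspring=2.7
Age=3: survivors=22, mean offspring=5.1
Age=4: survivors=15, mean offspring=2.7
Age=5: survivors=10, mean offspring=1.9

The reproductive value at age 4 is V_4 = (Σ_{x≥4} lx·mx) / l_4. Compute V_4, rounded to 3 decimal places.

3.967

lx = nx/n0 = nx/100: 1, 0.63, 0.41, 0.22, 0.15, 0.1
lx·mx for x ≥ 4: 0.405, 0.19 → sum = 0.595
V_4 = 0.595 / l_4 = 0.595 / 0.15 = 3.966667… → 3.967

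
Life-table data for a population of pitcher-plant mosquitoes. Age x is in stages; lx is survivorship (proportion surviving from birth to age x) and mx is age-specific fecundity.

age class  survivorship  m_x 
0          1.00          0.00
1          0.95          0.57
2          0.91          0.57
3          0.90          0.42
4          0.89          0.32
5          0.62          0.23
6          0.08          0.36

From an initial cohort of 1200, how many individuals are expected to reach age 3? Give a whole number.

1080

Expected survivors = N0 · l_3 = 1200 × 0.90 = 1080 → 1080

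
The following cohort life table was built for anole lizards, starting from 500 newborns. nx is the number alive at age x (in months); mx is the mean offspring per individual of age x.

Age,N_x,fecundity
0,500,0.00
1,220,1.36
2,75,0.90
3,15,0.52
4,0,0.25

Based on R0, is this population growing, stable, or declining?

lx = nx/n0 = nx/500: 1, 0.44, 0.15, 0.03, 0
R0 = Σ lx·mx = 0 + 0.5984 + 0.135 + 0.0156 + 0 = 0.749
R0 < 1, so the population is declining.

declining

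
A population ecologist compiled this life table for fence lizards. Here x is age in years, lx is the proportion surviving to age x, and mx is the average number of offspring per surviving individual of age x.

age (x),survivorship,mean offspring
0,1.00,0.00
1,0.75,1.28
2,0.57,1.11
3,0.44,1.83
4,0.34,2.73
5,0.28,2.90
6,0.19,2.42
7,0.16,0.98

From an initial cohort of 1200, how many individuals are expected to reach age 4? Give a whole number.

408

Expected survivors = N0 · l_4 = 1200 × 0.34 = 408 → 408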